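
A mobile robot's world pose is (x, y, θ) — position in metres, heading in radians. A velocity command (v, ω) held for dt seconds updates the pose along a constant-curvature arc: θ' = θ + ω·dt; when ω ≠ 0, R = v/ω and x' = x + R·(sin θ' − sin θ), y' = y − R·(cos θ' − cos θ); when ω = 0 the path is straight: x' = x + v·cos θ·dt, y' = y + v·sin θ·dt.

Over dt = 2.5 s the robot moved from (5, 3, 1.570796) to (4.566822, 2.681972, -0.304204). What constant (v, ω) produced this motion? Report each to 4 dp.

Δθ = -0.304204 − 1.570796 = -1.875000
ω = Δθ/dt = -1.875000/2.5 = -0.7500
R = Δx/(sin θ' − sin θ) = 0.3333
v = R·ω = 0.3333·-0.7500 = -0.2500

v = -0.2500, ω = -0.7500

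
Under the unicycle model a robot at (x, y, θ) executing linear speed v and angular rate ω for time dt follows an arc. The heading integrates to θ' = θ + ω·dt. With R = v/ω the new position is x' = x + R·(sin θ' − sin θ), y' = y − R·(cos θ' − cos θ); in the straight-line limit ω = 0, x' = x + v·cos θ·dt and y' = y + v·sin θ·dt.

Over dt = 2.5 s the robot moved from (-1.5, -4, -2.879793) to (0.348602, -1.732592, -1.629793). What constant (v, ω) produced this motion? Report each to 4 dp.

v = -1.2500, ω = 0.5000

Δθ = -1.629793 − -2.879793 = 1.250000
ω = Δθ/dt = 1.250000/2.5 = 0.5000
R = −Δy/(cos θ' − cos θ) = -2.5000
v = R·ω = -2.5000·0.5000 = -1.2500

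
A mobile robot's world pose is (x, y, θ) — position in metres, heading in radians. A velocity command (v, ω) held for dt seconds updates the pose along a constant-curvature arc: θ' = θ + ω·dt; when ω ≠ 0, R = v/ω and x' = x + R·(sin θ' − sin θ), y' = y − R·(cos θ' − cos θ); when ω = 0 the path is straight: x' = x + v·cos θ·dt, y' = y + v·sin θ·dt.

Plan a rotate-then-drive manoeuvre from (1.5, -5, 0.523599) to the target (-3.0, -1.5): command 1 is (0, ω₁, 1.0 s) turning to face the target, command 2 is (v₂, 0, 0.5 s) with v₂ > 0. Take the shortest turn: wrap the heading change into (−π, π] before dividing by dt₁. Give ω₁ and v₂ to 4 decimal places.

heading to target = atan2(-1.5−-5, -3−1.5) = 2.4805
Δθ = wrap(2.4805 − 0.5236) = 1.9570; ω₁ = Δθ/dt₁ = 1.9570
distance = √((-3−1.5)² + (-1.5−-5)²) = 5.7009; v₂ = distance/dt₂ = 11.4018

ω₁ = 1.9570, v₂ = 11.4018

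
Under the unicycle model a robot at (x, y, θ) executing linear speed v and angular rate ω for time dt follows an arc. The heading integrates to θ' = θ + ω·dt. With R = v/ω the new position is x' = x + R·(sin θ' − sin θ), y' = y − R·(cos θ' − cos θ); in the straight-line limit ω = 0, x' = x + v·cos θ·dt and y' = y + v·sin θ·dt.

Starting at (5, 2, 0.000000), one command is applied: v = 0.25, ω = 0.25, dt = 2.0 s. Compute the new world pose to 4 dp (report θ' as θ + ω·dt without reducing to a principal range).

(5.4794, 2.1224, 0.5000)

θ' = 0.0000 + 0.25·2.0 = 0.5000
R = v/ω = 0.25/0.25 = 1.0000
x' = 5 + 1.0000·(sin 0.5000 − sin 0.0000) = 5.4794
y' = 2 − 1.0000·(cos 0.5000 − cos 0.0000) = 2.1224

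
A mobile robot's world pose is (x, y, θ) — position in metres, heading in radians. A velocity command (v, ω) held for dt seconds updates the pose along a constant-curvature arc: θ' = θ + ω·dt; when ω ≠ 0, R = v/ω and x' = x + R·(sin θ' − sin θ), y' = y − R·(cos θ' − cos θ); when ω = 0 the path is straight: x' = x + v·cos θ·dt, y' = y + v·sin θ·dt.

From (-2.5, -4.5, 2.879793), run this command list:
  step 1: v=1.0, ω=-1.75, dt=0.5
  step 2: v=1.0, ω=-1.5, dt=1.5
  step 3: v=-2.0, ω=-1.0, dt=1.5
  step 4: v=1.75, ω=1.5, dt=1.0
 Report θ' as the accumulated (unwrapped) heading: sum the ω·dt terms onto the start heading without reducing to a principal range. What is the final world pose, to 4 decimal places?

(-2.7222, -2.3083, -0.2452)

step 1: θ'=2.0048 (R=-0.5714) → pose (-2.8706, -4.1883, 2.0048)
step 2: θ'=-0.2452 (R=-0.6667) → pose (-2.1039, -3.2613, -0.2452)
step 3: θ'=-1.7452 (R=2.0000) → pose (-3.5880, -0.9740, -1.7452)
step 4: θ'=-0.2452 (R=1.1667) → pose (-2.7222, -2.3083, -0.2452)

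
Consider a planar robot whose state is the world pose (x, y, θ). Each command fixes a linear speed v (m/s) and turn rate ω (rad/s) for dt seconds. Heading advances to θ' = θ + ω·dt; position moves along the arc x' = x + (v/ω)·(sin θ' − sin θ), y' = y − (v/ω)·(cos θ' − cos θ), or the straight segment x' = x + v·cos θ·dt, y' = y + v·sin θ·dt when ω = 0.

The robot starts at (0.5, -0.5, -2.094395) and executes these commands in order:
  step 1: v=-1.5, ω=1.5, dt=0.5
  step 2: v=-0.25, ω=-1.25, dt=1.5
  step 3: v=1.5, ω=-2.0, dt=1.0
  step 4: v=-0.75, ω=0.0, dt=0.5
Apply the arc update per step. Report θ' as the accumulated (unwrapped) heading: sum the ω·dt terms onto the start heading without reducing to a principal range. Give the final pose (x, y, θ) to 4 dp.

step 1: θ'=-1.3444 (R=-1.0000) → pose (0.6085, 0.2245, -1.3444)
step 2: θ'=-3.2194 (R=0.2000) → pose (0.8189, 0.4688, -3.2194)
step 3: θ'=-5.2194 (R=-0.7500) → pose (0.2215, 1.5807, -5.2194)
step 4: θ'=-5.2194 (straight) → pose (0.0395, 1.2528, -5.2194)

(0.0395, 1.2528, -5.2194)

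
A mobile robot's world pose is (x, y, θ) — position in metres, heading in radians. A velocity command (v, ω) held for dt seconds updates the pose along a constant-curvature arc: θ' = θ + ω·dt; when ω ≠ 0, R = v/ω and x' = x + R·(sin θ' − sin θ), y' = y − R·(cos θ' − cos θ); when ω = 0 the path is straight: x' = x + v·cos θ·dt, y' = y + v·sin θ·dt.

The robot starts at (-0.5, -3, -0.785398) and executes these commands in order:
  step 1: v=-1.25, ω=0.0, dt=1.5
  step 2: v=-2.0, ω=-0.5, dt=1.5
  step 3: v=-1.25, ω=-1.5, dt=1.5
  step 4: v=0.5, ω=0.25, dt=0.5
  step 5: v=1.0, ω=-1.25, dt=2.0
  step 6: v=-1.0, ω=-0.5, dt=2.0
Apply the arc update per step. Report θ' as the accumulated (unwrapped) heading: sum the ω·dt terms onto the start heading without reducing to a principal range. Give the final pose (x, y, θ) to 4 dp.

(-3.3549, 4.0409, -7.1604)

step 1: θ'=-0.7854 (straight) → pose (-1.8258, -1.6742, -0.7854)
step 2: θ'=-1.5354 (R=4.0000) → pose (-2.9949, 1.0127, -1.5354)
step 3: θ'=-3.7854 (R=0.8333) → pose (-1.6619, 1.7087, -3.7854)
step 4: θ'=-3.6604 (R=2.0000) → pose (-1.8707, 1.8459, -3.6604)
step 5: θ'=-6.1604 (R=-0.8000) → pose (-1.5720, 3.3346, -6.1604)
step 6: θ'=-7.1604 (R=2.0000) → pose (-3.3549, 4.0409, -7.1604)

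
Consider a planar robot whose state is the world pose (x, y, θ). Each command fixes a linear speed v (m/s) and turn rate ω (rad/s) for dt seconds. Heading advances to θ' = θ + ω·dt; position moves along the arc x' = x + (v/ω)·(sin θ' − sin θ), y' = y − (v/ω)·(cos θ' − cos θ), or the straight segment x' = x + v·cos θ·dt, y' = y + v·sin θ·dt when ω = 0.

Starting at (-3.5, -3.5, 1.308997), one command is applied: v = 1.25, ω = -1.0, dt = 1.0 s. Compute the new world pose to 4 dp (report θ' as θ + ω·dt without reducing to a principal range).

(-2.6727, -2.6327, 0.3090)

θ' = 1.3090 + -1.0·1.0 = 0.3090
R = v/ω = 1.25/-1.0 = -1.2500
x' = -3.5 + -1.2500·(sin 0.3090 − sin 1.3090) = -2.6727
y' = -3.5 − -1.2500·(cos 0.3090 − cos 1.3090) = -2.6327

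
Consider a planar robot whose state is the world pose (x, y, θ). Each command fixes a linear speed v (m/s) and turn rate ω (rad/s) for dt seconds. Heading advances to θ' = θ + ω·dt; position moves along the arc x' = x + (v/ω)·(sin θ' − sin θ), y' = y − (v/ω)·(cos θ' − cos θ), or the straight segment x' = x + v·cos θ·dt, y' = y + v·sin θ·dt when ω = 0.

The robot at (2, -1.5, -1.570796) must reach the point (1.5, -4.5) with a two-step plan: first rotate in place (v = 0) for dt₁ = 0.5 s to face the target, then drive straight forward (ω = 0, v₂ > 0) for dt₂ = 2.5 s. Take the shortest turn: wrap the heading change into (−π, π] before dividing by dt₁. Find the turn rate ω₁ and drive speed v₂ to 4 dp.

ω₁ = -0.3303, v₂ = 1.2166

heading to target = atan2(-4.5−-1.5, 1.5−2) = -1.7359
Δθ = wrap(-1.7359 − -1.5708) = -0.1651; ω₁ = Δθ/dt₁ = -0.3303
distance = √((1.5−2)² + (-4.5−-1.5)²) = 3.0414; v₂ = distance/dt₂ = 1.2166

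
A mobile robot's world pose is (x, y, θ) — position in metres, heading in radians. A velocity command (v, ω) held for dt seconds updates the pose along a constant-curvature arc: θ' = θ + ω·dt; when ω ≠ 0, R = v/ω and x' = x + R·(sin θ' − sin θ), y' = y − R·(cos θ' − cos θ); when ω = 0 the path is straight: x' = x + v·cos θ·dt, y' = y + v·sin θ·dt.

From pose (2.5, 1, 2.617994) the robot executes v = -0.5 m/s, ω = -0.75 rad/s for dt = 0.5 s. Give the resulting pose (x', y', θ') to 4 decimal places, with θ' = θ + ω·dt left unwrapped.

θ' = 2.6180 + -0.75·0.5 = 2.2430
R = v/ω = -0.5/-0.75 = 0.6667
x' = 2.5 + 0.6667·(sin 2.2430 − sin 2.6180) = 2.6883
y' = 1 − 0.6667·(cos 2.2430 − cos 2.6180) = 0.8378

(2.6883, 0.8378, 2.2430)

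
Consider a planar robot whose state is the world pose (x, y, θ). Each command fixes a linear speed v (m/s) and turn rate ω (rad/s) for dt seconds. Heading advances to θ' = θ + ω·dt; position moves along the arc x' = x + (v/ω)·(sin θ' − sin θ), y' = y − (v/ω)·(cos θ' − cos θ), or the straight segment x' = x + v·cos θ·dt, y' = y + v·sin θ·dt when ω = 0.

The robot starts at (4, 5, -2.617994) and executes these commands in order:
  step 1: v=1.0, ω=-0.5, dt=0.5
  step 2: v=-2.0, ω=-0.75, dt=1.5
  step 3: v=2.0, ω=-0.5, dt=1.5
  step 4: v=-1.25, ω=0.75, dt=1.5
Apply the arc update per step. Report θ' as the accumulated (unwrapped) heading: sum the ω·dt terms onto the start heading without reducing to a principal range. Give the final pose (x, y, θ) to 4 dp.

step 1: θ'=-2.8680 (R=-2.0000) → pose (3.5404, 4.8064, -2.8680)
step 2: θ'=-3.9930 (R=2.6667) → pose (6.2668, 3.9961, -3.9930)
step 3: θ'=-4.7430 (R=-4.0000) → pose (5.2775, 6.7542, -4.7430)
step 4: θ'=-3.6180 (R=-1.6667) → pose (6.1791, 5.2221, -3.6180)

(6.1791, 5.2221, -3.6180)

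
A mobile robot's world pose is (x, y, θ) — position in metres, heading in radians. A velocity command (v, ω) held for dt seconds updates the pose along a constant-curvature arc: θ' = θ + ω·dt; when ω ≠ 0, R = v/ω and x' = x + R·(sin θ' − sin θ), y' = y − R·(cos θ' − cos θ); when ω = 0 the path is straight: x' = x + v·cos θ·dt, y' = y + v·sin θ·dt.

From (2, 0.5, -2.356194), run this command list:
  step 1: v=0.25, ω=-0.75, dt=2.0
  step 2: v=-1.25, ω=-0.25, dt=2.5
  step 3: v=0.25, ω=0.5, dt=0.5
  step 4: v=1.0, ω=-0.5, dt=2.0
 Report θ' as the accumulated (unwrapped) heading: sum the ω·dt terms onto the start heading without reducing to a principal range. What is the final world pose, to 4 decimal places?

step 1: θ'=-3.8562 (R=-0.3333) → pose (1.5459, 0.4839, -3.8562)
step 2: θ'=-4.4812 (R=5.0000) → pose (3.1362, -2.1472, -4.4812)
step 3: θ'=-4.2312 (R=0.5000) → pose (3.0928, -2.0303, -4.2312)
step 4: θ'=-5.2312 (R=-2.0000) → pose (3.1288, -0.1129, -5.2312)

(3.1288, -0.1129, -5.2312)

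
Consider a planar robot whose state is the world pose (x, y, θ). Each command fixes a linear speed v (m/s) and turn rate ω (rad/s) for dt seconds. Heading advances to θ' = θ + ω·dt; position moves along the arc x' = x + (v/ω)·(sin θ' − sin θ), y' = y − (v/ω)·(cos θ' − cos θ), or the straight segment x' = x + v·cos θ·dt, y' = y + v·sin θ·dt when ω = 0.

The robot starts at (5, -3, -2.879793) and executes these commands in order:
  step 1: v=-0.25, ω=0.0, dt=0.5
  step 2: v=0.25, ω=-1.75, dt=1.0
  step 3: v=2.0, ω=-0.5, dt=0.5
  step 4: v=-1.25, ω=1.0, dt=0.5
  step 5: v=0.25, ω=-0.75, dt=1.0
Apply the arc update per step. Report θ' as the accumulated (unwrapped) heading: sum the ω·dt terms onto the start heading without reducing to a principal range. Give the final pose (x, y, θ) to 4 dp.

step 1: θ'=-2.8798 (straight) → pose (5.1207, -2.9676, -2.8798)
step 2: θ'=-4.6298 (R=-0.1429) → pose (4.9414, -2.8414, -4.6298)
step 3: θ'=-4.8798 (R=-4.0000) → pose (4.9837, -1.8449, -4.8798)
step 4: θ'=-4.3798 (R=-1.2500) → pose (5.0347, -2.4613, -4.3798)
step 5: θ'=-5.1298 (R=-0.3333) → pose (5.0451, -2.2174, -5.1298)

(5.0451, -2.2174, -5.1298)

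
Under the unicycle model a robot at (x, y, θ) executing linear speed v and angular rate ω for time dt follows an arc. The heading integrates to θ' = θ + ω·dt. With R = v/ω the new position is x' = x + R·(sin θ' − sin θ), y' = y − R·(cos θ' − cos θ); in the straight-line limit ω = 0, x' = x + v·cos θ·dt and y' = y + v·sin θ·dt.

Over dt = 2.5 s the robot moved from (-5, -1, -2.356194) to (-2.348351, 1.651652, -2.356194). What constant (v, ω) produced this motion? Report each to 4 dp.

v = -1.5000, ω = 0.0000

Δθ = -2.356194 − -2.356194 = 0.000000
ω = Δθ/dt = 0.000000/2.5 = 0.0000
ω = 0 → v = (Δx·cos θ + Δy·sin θ)/dt = -1.5000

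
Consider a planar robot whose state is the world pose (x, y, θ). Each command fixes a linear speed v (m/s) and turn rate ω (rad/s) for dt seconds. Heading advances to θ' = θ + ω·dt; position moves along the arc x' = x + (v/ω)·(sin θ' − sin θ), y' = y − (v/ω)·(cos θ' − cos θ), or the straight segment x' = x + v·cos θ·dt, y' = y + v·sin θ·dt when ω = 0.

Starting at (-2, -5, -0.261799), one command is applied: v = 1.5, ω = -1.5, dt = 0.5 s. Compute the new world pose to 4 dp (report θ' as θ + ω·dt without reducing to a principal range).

θ' = -0.2618 + -1.5·0.5 = -1.0118
R = v/ω = 1.5/-1.5 = -1.0000
x' = -2 + -1.0000·(sin -1.0118 − sin -0.2618) = -1.4110
y' = -5 − -1.0000·(cos -1.0118 − cos -0.2618) = -5.4356

(-1.4110, -5.4356, -1.0118)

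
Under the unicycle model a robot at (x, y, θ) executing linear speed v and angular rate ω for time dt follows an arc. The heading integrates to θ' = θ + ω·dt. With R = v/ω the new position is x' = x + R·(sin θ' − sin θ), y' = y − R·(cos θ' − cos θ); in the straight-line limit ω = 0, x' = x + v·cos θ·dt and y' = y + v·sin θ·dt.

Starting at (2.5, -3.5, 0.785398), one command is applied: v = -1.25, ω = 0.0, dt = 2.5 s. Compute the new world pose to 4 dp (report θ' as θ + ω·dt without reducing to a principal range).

θ' = 0.7854 + 0.0·2.5 = 0.7854
ω = 0 → straight: x' = 2.5 + -1.25·cos(0.7854)·2.5 = 0.2903
y' = -3.5 + -1.25·sin(0.7854)·2.5 = -5.7097

(0.2903, -5.7097, 0.7854)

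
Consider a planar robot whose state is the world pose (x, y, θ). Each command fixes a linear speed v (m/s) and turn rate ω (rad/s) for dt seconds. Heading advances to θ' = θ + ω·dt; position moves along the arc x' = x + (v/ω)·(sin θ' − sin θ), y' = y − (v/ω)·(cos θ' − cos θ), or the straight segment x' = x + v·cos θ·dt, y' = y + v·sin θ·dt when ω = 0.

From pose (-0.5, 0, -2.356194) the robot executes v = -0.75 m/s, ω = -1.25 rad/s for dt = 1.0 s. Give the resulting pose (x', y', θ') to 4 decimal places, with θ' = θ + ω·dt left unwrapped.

θ' = -2.3562 + -1.25·1.0 = -3.6062
R = v/ω = -0.75/-1.25 = 0.6000
x' = -0.5 + 0.6000·(sin -3.6062 − sin -2.3562) = 0.1931
y' = 0 − 0.6000·(cos -3.6062 − cos -2.3562) = 0.1121

(0.1931, 0.1121, -3.6062)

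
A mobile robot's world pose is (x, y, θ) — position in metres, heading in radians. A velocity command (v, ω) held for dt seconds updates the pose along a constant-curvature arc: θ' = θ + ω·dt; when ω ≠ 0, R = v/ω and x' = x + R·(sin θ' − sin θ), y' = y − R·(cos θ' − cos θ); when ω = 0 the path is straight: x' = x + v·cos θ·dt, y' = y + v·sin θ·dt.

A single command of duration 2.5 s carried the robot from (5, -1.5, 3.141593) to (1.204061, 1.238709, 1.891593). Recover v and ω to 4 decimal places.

Δθ = 1.891593 − 3.141593 = -1.250000
ω = Δθ/dt = -1.250000/2.5 = -0.5000
R = Δx/(sin θ' − sin θ) = -4.0000
v = R·ω = -4.0000·-0.5000 = 2.0000

v = 2.0000, ω = -0.5000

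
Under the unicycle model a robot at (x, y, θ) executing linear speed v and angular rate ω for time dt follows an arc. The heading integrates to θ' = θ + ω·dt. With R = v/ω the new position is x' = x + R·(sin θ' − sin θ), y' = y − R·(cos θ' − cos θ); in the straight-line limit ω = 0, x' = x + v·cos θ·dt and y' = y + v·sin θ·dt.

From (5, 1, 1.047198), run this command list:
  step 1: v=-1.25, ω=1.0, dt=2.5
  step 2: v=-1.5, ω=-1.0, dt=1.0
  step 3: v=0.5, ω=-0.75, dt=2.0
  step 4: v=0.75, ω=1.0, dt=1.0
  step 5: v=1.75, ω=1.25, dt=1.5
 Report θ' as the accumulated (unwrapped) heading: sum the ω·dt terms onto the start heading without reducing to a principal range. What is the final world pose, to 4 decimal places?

step 1: θ'=3.5472 (R=-1.2500) → pose (6.5758, -0.7736, 3.5472)
step 2: θ'=2.5472 (R=1.5000) → pose (8.0076, -0.9091, 2.5472)
step 3: θ'=1.0472 (R=-0.6667) → pose (7.8036, -0.0235, 1.0472)
step 4: θ'=2.0472 (R=0.7500) → pose (7.8206, 0.6955, 2.0472)
step 5: θ'=3.9222 (R=1.4000) → pose (5.5913, 1.0481, 3.9222)

(5.5913, 1.0481, 3.9222)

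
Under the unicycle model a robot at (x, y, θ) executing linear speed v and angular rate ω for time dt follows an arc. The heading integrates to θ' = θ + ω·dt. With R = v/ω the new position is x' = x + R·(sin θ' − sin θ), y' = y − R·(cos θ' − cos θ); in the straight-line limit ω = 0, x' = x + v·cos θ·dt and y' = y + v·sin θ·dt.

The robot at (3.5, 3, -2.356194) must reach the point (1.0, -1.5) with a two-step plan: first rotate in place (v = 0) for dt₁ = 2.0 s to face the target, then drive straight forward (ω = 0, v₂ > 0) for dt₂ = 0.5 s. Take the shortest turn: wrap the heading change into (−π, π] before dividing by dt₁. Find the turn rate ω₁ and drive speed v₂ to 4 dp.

ω₁ = 0.1391, v₂ = 10.2956

heading to target = atan2(-1.5−3, 1−3.5) = -2.0779
Δθ = wrap(-2.0779 − -2.3562) = 0.2783; ω₁ = Δθ/dt₁ = 0.1391
distance = √((1−3.5)² + (-1.5−3)²) = 5.1478; v₂ = distance/dt₂ = 10.2956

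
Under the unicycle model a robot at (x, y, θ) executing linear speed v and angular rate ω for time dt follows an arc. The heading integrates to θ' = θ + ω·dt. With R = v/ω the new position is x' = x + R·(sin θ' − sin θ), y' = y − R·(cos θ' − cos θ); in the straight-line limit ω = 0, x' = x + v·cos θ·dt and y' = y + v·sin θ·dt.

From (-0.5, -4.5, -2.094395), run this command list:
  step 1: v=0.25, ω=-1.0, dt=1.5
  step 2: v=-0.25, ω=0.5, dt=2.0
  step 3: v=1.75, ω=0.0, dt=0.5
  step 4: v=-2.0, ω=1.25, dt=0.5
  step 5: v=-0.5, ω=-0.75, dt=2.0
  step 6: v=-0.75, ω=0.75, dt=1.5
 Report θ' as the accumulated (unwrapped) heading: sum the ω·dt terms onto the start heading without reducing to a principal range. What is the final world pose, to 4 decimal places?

(1.4143, -3.6666, -2.3444)

step 1: θ'=-3.5944 (R=-0.2500) → pose (-0.8259, -4.5998, -3.5944)
step 2: θ'=-2.5944 (R=-0.5000) → pose (-0.3470, -4.5772, -2.5944)
step 3: θ'=-2.5944 (straight) → pose (-1.0942, -5.0324, -2.5944)
step 4: θ'=-1.9694 (R=-1.6000) → pose (-0.4521, -4.2871, -1.9694)
step 5: θ'=-3.4694 (R=0.6667) → pose (0.3769, -3.9147, -3.4694)
step 6: θ'=-2.3444 (R=-1.0000) → pose (1.4143, -3.6666, -2.3444)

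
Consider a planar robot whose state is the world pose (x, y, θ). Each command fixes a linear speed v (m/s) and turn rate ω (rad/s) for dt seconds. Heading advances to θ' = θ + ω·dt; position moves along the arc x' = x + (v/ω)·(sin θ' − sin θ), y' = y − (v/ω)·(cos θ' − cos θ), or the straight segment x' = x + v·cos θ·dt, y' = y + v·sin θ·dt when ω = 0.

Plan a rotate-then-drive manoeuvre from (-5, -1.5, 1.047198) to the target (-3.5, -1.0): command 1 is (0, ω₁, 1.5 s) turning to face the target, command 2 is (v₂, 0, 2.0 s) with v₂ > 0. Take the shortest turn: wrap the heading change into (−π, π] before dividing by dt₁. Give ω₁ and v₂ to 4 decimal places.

ω₁ = -0.4836, v₂ = 0.7906

heading to target = atan2(-1−-1.5, -3.5−-5) = 0.3218
Δθ = wrap(0.3218 − 1.0472) = -0.7254; ω₁ = Δθ/dt₁ = -0.4836
distance = √((-3.5−-5)² + (-1−-1.5)²) = 1.5811; v₂ = distance/dt₂ = 0.7906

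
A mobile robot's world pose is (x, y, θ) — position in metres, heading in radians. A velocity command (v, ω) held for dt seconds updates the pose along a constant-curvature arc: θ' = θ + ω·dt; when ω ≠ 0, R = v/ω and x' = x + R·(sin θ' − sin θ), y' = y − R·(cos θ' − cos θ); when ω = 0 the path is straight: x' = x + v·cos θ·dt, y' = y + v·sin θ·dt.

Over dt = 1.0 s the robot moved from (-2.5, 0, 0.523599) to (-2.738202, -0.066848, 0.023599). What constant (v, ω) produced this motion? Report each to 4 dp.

v = -0.2500, ω = -0.5000

Δθ = 0.023599 − 0.523599 = -0.500000
ω = Δθ/dt = -0.500000/1.0 = -0.5000
R = Δx/(sin θ' − sin θ) = 0.5000
v = R·ω = 0.5000·-0.5000 = -0.2500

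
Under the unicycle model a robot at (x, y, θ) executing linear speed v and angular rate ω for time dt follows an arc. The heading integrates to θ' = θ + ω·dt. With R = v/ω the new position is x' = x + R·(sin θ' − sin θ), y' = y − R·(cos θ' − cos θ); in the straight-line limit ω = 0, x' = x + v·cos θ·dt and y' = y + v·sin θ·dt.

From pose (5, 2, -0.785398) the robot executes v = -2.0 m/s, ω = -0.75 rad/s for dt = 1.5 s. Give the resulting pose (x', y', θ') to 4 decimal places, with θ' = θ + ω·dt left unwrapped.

θ' = -0.7854 + -0.75·1.5 = -1.9104
R = v/ω = -2.0/-0.75 = 2.6667
x' = 5 + 2.6667·(sin -1.9104 − sin -0.7854) = 4.3713
y' = 2 − 2.6667·(cos -1.9104 − cos -0.7854) = 4.7739

(4.3713, 4.7739, -1.9104)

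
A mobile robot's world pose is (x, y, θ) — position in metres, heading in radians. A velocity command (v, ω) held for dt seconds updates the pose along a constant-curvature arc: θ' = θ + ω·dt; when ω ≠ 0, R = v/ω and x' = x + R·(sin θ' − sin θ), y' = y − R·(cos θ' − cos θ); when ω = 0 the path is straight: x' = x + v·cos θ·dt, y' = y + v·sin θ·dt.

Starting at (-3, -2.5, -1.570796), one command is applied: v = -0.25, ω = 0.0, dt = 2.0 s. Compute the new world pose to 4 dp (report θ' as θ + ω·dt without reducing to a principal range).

θ' = -1.5708 + 0.0·2.0 = -1.5708
ω = 0 → straight: x' = -3 + -0.25·cos(-1.5708)·2.0 = -3.0000
y' = -2.5 + -0.25·sin(-1.5708)·2.0 = -2.0000

(-3.0000, -2.0000, -1.5708)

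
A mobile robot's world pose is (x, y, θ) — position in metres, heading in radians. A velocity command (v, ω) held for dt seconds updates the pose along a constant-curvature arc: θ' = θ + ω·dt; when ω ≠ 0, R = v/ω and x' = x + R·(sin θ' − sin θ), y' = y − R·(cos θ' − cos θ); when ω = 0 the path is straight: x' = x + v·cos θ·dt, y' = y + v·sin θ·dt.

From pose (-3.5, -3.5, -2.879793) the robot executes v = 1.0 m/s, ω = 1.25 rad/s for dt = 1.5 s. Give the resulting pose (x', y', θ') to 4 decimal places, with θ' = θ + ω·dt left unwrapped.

(-3.9682, -4.7018, -1.0048)

θ' = -2.8798 + 1.25·1.5 = -1.0048
R = v/ω = 1.0/1.25 = 0.8000
x' = -3.5 + 0.8000·(sin -1.0048 − sin -2.8798) = -3.9682
y' = -3.5 − 0.8000·(cos -1.0048 − cos -2.8798) = -4.7018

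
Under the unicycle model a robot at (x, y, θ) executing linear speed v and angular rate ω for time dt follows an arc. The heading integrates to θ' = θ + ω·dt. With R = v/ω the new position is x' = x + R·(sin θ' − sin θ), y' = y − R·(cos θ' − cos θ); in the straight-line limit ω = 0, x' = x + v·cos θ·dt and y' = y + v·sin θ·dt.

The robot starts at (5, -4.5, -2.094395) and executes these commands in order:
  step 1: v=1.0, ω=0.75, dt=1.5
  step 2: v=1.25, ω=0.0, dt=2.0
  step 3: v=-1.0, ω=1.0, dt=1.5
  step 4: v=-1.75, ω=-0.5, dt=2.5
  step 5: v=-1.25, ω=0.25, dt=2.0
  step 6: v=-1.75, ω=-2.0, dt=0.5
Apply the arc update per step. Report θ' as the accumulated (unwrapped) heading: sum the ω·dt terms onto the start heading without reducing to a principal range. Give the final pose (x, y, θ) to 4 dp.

step 1: θ'=-0.9694 (R=1.3333) → pose (5.0553, -5.9211, -0.9694)
step 2: θ'=-0.9694 (straight) → pose (6.4698, -7.9824, -0.9694)
step 3: θ'=0.5306 (R=-1.0000) → pose (5.1392, -7.6857, 0.5306)
step 4: θ'=-0.7194 (R=3.5000) → pose (1.0618, -7.2997, -0.7194)
step 5: θ'=-0.2194 (R=-5.0000) → pose (-1.1447, -6.1806, -0.2194)
step 6: θ'=-1.2194 (R=0.8750) → pose (-1.7758, -5.6277, -1.2194)

(-1.7758, -5.6277, -1.2194)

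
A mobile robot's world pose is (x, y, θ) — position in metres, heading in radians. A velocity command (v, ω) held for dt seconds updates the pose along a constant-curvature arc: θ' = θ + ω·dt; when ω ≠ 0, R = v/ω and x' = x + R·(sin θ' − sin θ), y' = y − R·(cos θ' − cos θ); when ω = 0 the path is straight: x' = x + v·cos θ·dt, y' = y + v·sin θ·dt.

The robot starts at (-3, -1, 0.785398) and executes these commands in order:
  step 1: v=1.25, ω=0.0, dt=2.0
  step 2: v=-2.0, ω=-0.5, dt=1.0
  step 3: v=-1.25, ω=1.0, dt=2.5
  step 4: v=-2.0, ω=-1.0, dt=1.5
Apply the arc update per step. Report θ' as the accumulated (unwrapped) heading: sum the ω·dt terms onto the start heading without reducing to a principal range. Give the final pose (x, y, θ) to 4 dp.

step 1: θ'=0.7854 (straight) → pose (-1.2322, 0.7678, 0.7854)
step 2: θ'=0.2854 (R=4.0000) → pose (-2.9345, -0.2420, 0.2854)
step 3: θ'=2.7854 (R=-1.2500) → pose (-3.0185, -2.6130, 2.7854)
step 4: θ'=1.2854 (R=2.0000) → pose (-1.7968, -5.0505, 1.2854)

(-1.7968, -5.0505, 1.2854)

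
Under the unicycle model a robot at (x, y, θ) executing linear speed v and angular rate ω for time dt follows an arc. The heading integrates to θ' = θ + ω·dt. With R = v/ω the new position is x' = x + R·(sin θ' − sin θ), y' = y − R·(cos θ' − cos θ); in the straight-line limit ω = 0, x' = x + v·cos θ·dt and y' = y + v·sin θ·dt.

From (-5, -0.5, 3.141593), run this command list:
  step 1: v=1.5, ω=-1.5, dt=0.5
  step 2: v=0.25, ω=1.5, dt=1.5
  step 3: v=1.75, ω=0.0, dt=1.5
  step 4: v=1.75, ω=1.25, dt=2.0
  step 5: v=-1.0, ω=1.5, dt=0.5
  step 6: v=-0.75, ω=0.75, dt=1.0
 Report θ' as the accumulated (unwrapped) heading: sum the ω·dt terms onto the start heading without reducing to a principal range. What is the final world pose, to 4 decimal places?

(-3.5591, -5.1063, 8.6416)

step 1: θ'=2.3916 (R=-1.0000) → pose (-5.6816, -0.2317, 2.3916)
step 2: θ'=4.6416 (R=0.1667) → pose (-5.9615, -0.3418, 4.6416)
step 3: θ'=4.6416 (straight) → pose (-6.1472, -2.9603, 4.6416)
step 4: θ'=7.1416 (R=1.4000) → pose (-3.6912, -3.9744, 7.1416)
step 5: θ'=7.8916 (R=-0.6667) → pose (-3.8528, -4.4352, 7.8916)
step 6: θ'=8.6416 (R=-1.0000) → pose (-3.5591, -5.1063, 8.6416)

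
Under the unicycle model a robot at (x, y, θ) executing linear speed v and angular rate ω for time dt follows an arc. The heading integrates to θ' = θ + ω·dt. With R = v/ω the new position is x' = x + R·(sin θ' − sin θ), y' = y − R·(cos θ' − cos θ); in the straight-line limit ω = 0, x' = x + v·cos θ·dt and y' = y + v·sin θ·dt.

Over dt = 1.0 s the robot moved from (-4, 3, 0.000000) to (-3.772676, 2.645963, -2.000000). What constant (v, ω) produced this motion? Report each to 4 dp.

Δθ = -2.000000 − 0.000000 = -2.000000
ω = Δθ/dt = -2.000000/1.0 = -2.0000
R = −Δy/(cos θ' − cos θ) = -0.2500
v = R·ω = -0.2500·-2.0000 = 0.5000

v = 0.5000, ω = -2.0000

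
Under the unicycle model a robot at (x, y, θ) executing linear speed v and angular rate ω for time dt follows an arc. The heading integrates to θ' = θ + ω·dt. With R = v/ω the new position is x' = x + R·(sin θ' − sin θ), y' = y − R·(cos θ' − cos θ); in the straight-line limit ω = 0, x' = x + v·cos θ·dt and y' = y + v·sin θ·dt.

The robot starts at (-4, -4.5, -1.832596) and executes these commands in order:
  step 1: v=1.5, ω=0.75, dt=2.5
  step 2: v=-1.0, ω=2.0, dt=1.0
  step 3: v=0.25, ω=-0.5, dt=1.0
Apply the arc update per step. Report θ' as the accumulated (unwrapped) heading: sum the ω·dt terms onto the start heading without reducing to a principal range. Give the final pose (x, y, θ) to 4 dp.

step 1: θ'=0.0424 (R=2.0000) → pose (-1.9834, -7.0158, 0.0424)
step 2: θ'=2.0424 (R=-0.5000) → pose (-2.4076, -7.7426, 2.0424)
step 3: θ'=1.5424 (R=-0.5000) → pose (-2.4620, -7.5012, 1.5424)

(-2.4620, -7.5012, 1.5424)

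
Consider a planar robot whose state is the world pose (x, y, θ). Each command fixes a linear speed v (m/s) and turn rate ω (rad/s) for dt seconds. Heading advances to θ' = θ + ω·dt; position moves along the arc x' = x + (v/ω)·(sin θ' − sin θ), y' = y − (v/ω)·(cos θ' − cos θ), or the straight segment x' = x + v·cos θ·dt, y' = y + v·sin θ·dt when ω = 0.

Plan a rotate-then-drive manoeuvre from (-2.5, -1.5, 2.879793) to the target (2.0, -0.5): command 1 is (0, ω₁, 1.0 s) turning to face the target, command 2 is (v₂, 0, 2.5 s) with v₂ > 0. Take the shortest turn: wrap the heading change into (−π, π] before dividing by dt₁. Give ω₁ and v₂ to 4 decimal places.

ω₁ = -2.6611, v₂ = 1.8439

heading to target = atan2(-0.5−-1.5, 2−-2.5) = 0.2187
Δθ = wrap(0.2187 − 2.8798) = -2.6611; ω₁ = Δθ/dt₁ = -2.6611
distance = √((2−-2.5)² + (-0.5−-1.5)²) = 4.6098; v₂ = distance/dt₂ = 1.8439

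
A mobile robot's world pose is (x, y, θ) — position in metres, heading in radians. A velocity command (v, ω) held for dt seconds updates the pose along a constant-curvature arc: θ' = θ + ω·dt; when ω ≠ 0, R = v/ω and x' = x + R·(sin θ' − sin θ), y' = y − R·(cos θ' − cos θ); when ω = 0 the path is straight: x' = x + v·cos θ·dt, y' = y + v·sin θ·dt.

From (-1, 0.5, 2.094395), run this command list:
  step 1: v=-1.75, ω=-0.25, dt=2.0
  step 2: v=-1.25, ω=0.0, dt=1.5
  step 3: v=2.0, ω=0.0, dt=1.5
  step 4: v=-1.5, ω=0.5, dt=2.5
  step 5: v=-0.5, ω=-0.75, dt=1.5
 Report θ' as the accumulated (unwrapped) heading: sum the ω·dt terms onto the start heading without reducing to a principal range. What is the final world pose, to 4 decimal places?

(2.4941, -5.0466, 1.7194)

step 1: θ'=1.5944 (R=7.0000) → pose (-0.0641, -2.8348, 1.5944)
step 2: θ'=1.5944 (straight) → pose (-0.0199, -4.7093, 1.5944)
step 3: θ'=1.5944 (straight) → pose (-0.0907, -1.7101, 1.5944)
step 4: θ'=2.8444 (R=-3.0000) → pose (2.0300, -4.5078, 2.8444)
step 5: θ'=1.7194 (R=0.6667) → pose (2.4941, -5.0466, 1.7194)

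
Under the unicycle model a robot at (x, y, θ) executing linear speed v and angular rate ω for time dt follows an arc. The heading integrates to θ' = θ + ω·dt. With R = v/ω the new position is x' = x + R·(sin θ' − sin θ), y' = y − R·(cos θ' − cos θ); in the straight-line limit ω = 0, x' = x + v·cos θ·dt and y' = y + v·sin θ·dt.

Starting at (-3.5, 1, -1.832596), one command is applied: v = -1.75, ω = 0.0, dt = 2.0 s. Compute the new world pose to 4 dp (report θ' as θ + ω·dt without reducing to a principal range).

(-2.5941, 4.3807, -1.8326)

θ' = -1.8326 + 0.0·2.0 = -1.8326
ω = 0 → straight: x' = -3.5 + -1.75·cos(-1.8326)·2.0 = -2.5941
y' = 1 + -1.75·sin(-1.8326)·2.0 = 4.3807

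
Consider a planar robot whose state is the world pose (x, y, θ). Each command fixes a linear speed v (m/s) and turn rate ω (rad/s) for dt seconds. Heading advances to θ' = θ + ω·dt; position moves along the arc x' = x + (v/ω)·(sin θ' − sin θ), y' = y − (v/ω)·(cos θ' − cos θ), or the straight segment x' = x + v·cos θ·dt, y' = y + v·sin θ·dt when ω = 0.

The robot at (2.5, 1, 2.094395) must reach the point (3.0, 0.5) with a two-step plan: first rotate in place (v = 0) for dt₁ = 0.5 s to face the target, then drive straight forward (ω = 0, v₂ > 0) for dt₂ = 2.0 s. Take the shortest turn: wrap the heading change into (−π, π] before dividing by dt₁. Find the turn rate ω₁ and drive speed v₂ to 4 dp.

ω₁ = -5.7596, v₂ = 0.3536

heading to target = atan2(0.5−1, 3−2.5) = -0.7854
Δθ = wrap(-0.7854 − 2.0944) = -2.8798; ω₁ = Δθ/dt₁ = -5.7596
distance = √((3−2.5)² + (0.5−1)²) = 0.7071; v₂ = distance/dt₂ = 0.3536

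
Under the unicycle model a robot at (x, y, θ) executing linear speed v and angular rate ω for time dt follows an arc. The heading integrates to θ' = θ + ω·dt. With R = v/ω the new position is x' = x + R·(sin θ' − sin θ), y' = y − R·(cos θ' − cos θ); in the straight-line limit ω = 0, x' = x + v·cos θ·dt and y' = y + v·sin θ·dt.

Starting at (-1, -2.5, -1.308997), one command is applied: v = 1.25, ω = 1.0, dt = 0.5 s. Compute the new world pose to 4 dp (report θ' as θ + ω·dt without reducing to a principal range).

θ' = -1.3090 + 1.0·0.5 = -0.8090
R = v/ω = 1.25/1.0 = 1.2500
x' = -1 + 1.2500·(sin -0.8090 − sin -1.3090) = -0.6971
y' = -2.5 − 1.2500·(cos -0.8090 − cos -1.3090) = -3.0393

(-0.6971, -3.0393, -0.8090)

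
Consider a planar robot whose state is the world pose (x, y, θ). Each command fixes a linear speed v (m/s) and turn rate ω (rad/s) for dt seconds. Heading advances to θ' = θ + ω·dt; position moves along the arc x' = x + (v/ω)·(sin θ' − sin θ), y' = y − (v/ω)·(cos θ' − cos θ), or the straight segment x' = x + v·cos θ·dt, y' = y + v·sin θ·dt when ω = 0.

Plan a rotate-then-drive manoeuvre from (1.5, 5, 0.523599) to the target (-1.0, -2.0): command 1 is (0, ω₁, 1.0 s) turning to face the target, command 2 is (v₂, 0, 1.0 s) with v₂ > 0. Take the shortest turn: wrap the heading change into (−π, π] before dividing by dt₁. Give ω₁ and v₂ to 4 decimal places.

ω₁ = -2.4374, v₂ = 7.4330

heading to target = atan2(-2−5, -1−1.5) = -1.9138
Δθ = wrap(-1.9138 − 0.5236) = -2.4374; ω₁ = Δθ/dt₁ = -2.4374
distance = √((-1−1.5)² + (-2−5)²) = 7.4330; v₂ = distance/dt₂ = 7.4330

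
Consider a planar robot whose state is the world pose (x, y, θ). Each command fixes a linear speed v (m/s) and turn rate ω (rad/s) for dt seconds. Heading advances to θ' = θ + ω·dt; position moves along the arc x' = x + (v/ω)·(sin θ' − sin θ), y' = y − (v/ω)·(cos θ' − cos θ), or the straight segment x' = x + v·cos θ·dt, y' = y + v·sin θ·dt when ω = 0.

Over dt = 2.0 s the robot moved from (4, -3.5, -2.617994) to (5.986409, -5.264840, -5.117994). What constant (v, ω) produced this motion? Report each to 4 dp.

v = -1.7500, ω = -1.2500

Δθ = -5.117994 − -2.617994 = -2.500000
ω = Δθ/dt = -2.500000/2.0 = -1.2500
R = Δx/(sin θ' − sin θ) = 1.4000
v = R·ω = 1.4000·-1.2500 = -1.7500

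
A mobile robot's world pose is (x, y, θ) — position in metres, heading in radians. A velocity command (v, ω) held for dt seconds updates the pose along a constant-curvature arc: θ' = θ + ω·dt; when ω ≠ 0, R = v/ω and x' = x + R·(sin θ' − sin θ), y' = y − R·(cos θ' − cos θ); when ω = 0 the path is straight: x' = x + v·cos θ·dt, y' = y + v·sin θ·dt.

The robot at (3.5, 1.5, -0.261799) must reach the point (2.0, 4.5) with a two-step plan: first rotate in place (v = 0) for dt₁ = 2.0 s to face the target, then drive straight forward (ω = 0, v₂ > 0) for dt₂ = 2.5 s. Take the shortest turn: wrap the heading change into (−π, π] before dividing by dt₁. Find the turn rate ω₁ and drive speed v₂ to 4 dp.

ω₁ = 1.1481, v₂ = 1.3416

heading to target = atan2(4.5−1.5, 2−3.5) = 2.0344
Δθ = wrap(2.0344 − -0.2618) = 2.2962; ω₁ = Δθ/dt₁ = 1.1481
distance = √((2−3.5)² + (4.5−1.5)²) = 3.3541; v₂ = distance/dt₂ = 1.3416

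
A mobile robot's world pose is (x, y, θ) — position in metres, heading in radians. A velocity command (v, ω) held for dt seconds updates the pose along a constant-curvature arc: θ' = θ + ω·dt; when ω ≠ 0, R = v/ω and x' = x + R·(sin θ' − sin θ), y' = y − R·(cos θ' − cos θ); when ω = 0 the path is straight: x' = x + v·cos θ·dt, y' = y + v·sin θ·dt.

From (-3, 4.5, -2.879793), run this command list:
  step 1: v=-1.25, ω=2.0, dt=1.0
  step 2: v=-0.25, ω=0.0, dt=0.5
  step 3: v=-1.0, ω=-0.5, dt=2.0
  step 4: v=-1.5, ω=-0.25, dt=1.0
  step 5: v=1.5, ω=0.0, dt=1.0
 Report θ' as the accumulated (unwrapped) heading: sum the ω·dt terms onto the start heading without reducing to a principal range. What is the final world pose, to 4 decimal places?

(-3.2903, 7.5669, -2.1298)

step 1: θ'=-0.8798 (R=-0.6250) → pose (-2.6801, 5.5020, -0.8798)
step 2: θ'=-0.8798 (straight) → pose (-2.7598, 5.5983, -0.8798)
step 3: θ'=-1.8798 (R=2.0000) → pose (-3.1239, 7.4812, -1.8798)
step 4: θ'=-2.1298 (R=6.0000) → pose (-2.4948, 8.8386, -2.1298)
step 5: θ'=-2.1298 (straight) → pose (-3.2903, 7.5669, -2.1298)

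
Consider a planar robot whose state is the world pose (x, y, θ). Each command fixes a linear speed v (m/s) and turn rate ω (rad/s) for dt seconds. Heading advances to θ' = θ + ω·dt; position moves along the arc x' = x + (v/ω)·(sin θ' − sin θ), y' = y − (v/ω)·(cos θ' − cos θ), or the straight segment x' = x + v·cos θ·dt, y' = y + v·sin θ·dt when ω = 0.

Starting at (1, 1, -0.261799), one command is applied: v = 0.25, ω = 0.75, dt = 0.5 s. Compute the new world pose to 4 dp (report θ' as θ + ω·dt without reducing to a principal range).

θ' = -0.2618 + 0.75·0.5 = 0.1132
R = v/ω = 0.25/0.75 = 0.3333
x' = 1 + 0.3333·(sin 0.1132 − sin -0.2618) = 1.1239
y' = 1 − 0.3333·(cos 0.1132 − cos -0.2618) = 0.9908

(1.1239, 0.9908, 0.1132)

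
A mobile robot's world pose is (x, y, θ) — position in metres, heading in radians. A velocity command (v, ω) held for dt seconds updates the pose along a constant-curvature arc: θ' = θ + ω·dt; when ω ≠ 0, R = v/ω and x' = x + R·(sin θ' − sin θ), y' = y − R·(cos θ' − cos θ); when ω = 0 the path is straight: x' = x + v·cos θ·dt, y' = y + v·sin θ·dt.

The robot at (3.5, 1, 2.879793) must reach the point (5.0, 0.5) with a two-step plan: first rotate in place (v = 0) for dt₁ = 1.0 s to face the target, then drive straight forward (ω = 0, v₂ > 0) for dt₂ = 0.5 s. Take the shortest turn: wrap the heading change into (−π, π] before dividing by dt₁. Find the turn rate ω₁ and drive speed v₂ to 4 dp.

heading to target = atan2(0.5−1, 5−3.5) = -0.3218
Δθ = wrap(-0.3218 − 2.8798) = 3.0816; ω₁ = Δθ/dt₁ = 3.0816
distance = √((5−3.5)² + (0.5−1)²) = 1.5811; v₂ = distance/dt₂ = 3.1623

ω₁ = 3.0816, v₂ = 3.1623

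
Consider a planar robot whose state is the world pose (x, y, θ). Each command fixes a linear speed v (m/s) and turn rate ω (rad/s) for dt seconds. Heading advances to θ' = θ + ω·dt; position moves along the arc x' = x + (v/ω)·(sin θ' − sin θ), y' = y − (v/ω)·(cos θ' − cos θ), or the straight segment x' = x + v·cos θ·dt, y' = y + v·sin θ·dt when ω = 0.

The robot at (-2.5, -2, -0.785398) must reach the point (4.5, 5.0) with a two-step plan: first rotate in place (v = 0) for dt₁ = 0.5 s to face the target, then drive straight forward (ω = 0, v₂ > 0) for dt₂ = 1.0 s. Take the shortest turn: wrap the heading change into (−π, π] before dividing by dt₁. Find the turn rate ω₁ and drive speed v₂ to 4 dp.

ω₁ = 3.1416, v₂ = 9.8995

heading to target = atan2(5−-2, 4.5−-2.5) = 0.7854
Δθ = wrap(0.7854 − -0.7854) = 1.5708; ω₁ = Δθ/dt₁ = 3.1416
distance = √((4.5−-2.5)² + (5−-2)²) = 9.8995; v₂ = distance/dt₂ = 9.8995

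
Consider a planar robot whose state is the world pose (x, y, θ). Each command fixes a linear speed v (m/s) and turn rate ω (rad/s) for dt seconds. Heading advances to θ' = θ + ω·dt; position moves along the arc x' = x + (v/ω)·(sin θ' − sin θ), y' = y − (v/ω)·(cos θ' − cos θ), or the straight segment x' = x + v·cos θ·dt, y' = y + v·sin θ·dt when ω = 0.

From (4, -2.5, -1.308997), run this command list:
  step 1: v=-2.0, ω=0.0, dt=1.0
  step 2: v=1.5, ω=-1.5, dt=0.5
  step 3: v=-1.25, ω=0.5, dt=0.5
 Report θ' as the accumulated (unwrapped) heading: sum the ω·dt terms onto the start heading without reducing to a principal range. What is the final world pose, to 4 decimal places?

(3.6211, -0.7133, -1.8090)

step 1: θ'=-1.3090 (straight) → pose (3.4824, -0.5681, -1.3090)
step 2: θ'=-2.0590 (R=-1.0000) → pose (3.3996, -1.2960, -2.0590)
step 3: θ'=-1.8090 (R=-2.5000) → pose (3.6211, -0.7133, -1.8090)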